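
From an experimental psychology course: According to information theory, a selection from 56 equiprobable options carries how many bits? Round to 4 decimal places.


H = log2(n)
H = log2(56)
= 5.8074


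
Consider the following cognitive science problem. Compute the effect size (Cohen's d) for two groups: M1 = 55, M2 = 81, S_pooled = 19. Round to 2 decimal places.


Cohen's d = (M1 - M2) / S_pooled
= (55 - 81) / 19
= -26 / 19
= -1.37


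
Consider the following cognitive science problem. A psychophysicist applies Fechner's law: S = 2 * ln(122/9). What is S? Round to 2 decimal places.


S = 2 * ln(122/9)
I/I0 = 13.555556
ln(13.555556) = 2.6068
S = 2 * 2.6068
= 5.21


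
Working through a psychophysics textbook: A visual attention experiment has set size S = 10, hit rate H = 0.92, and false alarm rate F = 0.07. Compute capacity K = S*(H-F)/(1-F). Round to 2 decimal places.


K = S * (H - F) / (1 - F)
H - F = 0.85
1 - F = 0.93
K = 10 * 0.85 / 0.93
= 9.14


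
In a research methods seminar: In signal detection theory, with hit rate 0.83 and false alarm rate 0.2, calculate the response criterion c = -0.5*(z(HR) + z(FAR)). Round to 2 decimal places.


c = -0.5 * (z(HR) + z(FAR))
z(0.83) = 0.9542
z(0.2) = -0.8416
c = -0.5 * (0.9542 + -0.8416)
= -0.5 * 0.1126
= -0.06


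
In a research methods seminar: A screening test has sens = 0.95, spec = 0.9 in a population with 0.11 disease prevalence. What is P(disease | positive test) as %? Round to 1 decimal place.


PPV = (sens * prev) / (sens * prev + (1-spec) * (1-prev))
Numerator = 0.95 * 0.11 = 0.1045
P(positive and no disease) = (1 - spec) * (1 - prev) = (1 - 0.9) * (1 - 0.11) = 0.089
Denominator = 0.1045 + 0.089 = 0.1935
PPV = 0.1045 / 0.1935 = 0.540052
As percentage = 54.0


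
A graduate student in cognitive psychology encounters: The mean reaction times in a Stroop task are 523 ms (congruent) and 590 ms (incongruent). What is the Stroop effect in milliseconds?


Stroop effect = RT(incongruent) - RT(congruent)
= 590 - 523
= 67 ms


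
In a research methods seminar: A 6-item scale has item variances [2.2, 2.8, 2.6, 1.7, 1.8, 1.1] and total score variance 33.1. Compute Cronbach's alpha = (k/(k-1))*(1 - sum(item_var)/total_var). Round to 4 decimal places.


alpha = (k/(k-1)) * (1 - sum(s_i^2)/s_total^2)
sum(item variances) = 12.2
k/(k-1) = 6/5 = 1.2
1 - 12.2/33.1 = 1 - 0.36858 = 0.63142
alpha = 1.2 * 0.63142
= 0.7577


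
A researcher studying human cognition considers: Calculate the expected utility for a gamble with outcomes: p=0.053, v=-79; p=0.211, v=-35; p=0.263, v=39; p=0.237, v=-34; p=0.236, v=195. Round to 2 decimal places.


EU = sum(p_i * v_i)
0.053 * -79 = -4.187
0.211 * -35 = -7.385
0.263 * 39 = 10.257
0.237 * -34 = -8.058
0.236 * 195 = 46.02
EU = -4.187 + -7.385 + 10.257 + -8.058 + 46.02
= 36.65


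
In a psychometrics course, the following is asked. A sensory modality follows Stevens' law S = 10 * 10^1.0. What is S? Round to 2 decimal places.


S = 10 * 10^1.0
10^1.0 = 10.0
S = 10 * 10.0
= 100.00


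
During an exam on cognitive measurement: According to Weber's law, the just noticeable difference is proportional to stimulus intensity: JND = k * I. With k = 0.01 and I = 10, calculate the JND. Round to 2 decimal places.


JND = k * I
JND = 0.01 * 10
= 0.10


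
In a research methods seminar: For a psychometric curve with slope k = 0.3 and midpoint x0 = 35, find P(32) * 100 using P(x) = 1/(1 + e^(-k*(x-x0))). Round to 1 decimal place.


P(x) = 1/(1 + e^(-0.3*(32 - 35)))
Exponent = -0.3 * -3 = 0.9
e^(0.9) = 2.459603
P = 1/(1 + 2.459603) = 0.289051
Percentage = 28.9


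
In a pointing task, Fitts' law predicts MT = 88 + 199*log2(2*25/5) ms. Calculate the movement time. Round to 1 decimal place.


MT = 88 + 199 * log2(2*25/5)
2D/W = 10.0
log2(10.0) = 3.3219
MT = 88 + 199 * 3.3219
= 749.1 ms


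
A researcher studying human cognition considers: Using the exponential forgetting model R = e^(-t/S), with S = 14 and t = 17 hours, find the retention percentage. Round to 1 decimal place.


R = e^(-t/S)
-t/S = -17/14 = -1.214286
R = e^(-1.214286) = 0.296922
Percentage = 0.296922 * 100
= 29.7


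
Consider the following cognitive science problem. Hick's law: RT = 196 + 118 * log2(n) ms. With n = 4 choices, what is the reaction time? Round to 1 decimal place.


RT = 196 + 118 * log2(4)
log2(4) = 2.0
RT = 196 + 118 * 2.0
= 196 + 236.0
= 432.0 ms


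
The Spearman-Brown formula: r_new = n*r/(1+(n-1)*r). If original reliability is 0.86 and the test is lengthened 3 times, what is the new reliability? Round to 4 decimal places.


r_new = n*r / (1 + (n-1)*r)
Numerator = 3 * 0.86 = 2.58
Denominator = 1 + 2 * 0.86 = 2.72
r_new = 2.58 / 2.72
= 0.9485


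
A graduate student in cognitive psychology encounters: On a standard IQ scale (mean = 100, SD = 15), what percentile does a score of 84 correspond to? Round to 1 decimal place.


z = (IQ - mean) / SD
z = (84 - 100) / 15 = -1.0667
Percentile = Phi(-1.0667) * 100
Phi(-1.0667) = 0.143054
= 14.3


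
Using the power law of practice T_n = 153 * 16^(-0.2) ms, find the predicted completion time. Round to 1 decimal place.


T_n = 153 * 16^(-0.2)
16^(-0.2) = 0.574349
T_n = 153 * 0.574349
= 87.9 ms


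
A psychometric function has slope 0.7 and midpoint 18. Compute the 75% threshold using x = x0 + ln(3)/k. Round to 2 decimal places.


At P = 0.75: 0.75 = 1/(1 + e^(-k*(x-x0)))
Solving: e^(-k*(x-x0)) = 1/3
x = x0 + ln(3)/k
ln(3) = 1.0986
x = 18 + 1.0986/0.7
= 18 + 1.5694
= 19.57


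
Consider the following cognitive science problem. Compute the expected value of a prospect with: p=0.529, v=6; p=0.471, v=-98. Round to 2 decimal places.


EU = sum(p_i * v_i)
0.529 * 6 = 3.174
0.471 * -98 = -46.158
EU = 3.174 + -46.158
= -42.98


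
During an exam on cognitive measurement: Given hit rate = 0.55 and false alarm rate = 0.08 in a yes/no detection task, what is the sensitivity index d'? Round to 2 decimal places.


d' = z(HR) - z(FAR)
z(0.55) = 0.1257
z(0.08) = -1.4051
d' = 0.1257 - -1.4051
= 1.53


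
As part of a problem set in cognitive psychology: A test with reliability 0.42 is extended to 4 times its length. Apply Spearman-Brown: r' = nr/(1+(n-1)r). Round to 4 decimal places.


r_new = n*r / (1 + (n-1)*r)
Numerator = 4 * 0.42 = 1.68
Denominator = 1 + 3 * 0.42 = 2.26
r_new = 1.68 / 2.26
= 0.7434


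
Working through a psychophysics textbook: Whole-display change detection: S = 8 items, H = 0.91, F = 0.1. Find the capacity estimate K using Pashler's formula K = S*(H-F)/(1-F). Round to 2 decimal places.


K = S * (H - F) / (1 - F)
H - F = 0.81
1 - F = 0.9
K = 8 * 0.81 / 0.9
= 7.20


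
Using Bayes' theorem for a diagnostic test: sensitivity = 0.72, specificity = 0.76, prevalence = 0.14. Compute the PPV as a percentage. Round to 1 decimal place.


PPV = (sens * prev) / (sens * prev + (1-spec) * (1-prev))
Numerator = 0.72 * 0.14 = 0.1008
P(positive and no disease) = (1 - spec) * (1 - prev) = (1 - 0.76) * (1 - 0.14) = 0.2064
Denominator = 0.1008 + 0.2064 = 0.3072
PPV = 0.1008 / 0.3072 = 0.328125
As percentage = 32.8


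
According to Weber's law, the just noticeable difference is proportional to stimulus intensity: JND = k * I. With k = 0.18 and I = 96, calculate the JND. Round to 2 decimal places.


JND = k * I
JND = 0.18 * 96
= 17.28


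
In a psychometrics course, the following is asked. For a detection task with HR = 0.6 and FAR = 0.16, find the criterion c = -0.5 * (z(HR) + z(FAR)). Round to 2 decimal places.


c = -0.5 * (z(HR) + z(FAR))
z(0.6) = 0.2533
z(0.16) = -0.9945
c = -0.5 * (0.2533 + -0.9945)
= -0.5 * -0.7412
= 0.37


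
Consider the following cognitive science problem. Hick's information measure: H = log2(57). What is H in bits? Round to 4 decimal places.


H = log2(n)
H = log2(57)
= 5.8329


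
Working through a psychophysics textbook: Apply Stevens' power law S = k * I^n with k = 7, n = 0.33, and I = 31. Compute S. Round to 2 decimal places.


S = 7 * 31^0.33
31^0.33 = 3.1056
S = 7 * 3.1056
= 21.74


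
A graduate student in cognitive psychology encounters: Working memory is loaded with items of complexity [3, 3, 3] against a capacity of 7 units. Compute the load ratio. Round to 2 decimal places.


Total complexity = 3 + 3 + 3 = 9
Load = total / capacity = 9 / 7
= 1.29


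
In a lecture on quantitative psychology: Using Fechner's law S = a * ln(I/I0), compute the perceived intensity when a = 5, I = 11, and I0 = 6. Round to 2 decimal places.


S = 5 * ln(11/6)
I/I0 = 1.833333
ln(1.833333) = 0.6061
S = 5 * 0.6061
= 3.03


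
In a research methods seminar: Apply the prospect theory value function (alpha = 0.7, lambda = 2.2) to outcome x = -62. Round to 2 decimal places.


Since x = -62 < 0, use v(x) = -lambda*(-x)^alpha
(-x) = 62
62^0.7 = 17.9752
v(-62) = -2.2 * 17.9752
= -39.55


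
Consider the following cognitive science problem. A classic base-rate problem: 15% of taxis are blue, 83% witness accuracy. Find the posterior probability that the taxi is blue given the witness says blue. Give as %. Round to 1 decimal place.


P(blue | says blue) = P(says blue | blue)*P(blue) / [P(says blue | blue)*P(blue) + P(says blue | not blue)*P(not blue)]
Numerator = 0.83 * 0.15 = 0.1245
False identification = 0.17 * 0.85 = 0.1445
P = 0.1245 / (0.1245 + 0.1445)
= 0.1245 / 0.269
As percentage = 46.3


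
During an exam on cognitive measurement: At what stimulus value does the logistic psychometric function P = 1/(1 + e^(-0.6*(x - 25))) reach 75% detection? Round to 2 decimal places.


At P = 0.75: 0.75 = 1/(1 + e^(-k*(x-x0)))
Solving: e^(-k*(x-x0)) = 1/3
x = x0 + ln(3)/k
ln(3) = 1.0986
x = 25 + 1.0986/0.6
= 25 + 1.831
= 26.83


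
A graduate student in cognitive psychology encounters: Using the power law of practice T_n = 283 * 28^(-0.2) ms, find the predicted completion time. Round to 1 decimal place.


T_n = 283 * 28^(-0.2)
28^(-0.2) = 0.513533
T_n = 283 * 0.513533
= 145.3 ms


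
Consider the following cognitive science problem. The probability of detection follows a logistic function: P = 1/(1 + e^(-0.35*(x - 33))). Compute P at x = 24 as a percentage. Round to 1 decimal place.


P(x) = 1/(1 + e^(-0.35*(24 - 33)))
Exponent = -0.35 * -9 = 3.15
e^(3.15) = 23.336065
P = 1/(1 + 23.336065) = 0.041091
Percentage = 4.1


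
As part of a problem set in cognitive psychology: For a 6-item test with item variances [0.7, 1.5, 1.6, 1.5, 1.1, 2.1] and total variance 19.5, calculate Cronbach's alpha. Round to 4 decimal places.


alpha = (k/(k-1)) * (1 - sum(s_i^2)/s_total^2)
sum(item variances) = 8.5
k/(k-1) = 6/5 = 1.2
1 - 8.5/19.5 = 1 - 0.435897 = 0.564103
alpha = 1.2 * 0.564103
= 0.6769


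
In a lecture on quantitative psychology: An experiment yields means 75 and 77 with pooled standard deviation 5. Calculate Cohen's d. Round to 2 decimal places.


Cohen's d = (M1 - M2) / S_pooled
= (75 - 77) / 5
= -2 / 5
= -0.40


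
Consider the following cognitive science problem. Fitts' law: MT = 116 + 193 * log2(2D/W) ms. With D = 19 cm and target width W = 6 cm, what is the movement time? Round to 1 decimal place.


MT = 116 + 193 * log2(2*19/6)
2D/W = 6.333333
log2(6.333333) = 2.663
MT = 116 + 193 * 2.663
= 630.0 ms


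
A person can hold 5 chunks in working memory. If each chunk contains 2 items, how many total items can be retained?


Total items = chunks * items_per_chunk
= 5 * 2
= 10


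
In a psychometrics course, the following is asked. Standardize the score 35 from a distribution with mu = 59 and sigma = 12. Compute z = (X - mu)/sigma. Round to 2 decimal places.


z = (X - mu) / sigma
= (35 - 59) / 12
= -24 / 12
= -2.00


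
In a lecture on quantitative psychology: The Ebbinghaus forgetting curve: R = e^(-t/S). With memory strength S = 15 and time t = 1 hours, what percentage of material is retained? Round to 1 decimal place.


R = e^(-t/S)
-t/S = -1/15 = -0.066667
R = e^(-0.066667) = 0.935507
Percentage = 0.935507 * 100
= 93.6


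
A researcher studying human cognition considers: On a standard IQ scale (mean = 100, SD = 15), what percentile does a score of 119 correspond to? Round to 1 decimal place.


z = (IQ - mean) / SD
z = (119 - 100) / 15 = 1.2667
Percentile = Phi(1.2667) * 100
Phi(1.2667) = 0.897369
= 89.7


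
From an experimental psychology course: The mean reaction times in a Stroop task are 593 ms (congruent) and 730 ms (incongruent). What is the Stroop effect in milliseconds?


Stroop effect = RT(incongruent) - RT(congruent)
= 730 - 593
= 137 ms


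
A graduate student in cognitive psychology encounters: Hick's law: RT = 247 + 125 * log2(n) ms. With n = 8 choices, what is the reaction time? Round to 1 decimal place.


RT = 247 + 125 * log2(8)
log2(8) = 3.0
RT = 247 + 125 * 3.0
= 247 + 375.0
= 622.0 ms


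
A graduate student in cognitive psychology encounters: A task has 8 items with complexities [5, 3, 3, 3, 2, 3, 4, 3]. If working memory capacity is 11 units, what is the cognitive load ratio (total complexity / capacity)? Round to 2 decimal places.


Total complexity = 5 + 3 + 3 + 3 + 2 + 3 + 4 + 3 = 26
Load = total / capacity = 26 / 11
= 2.36


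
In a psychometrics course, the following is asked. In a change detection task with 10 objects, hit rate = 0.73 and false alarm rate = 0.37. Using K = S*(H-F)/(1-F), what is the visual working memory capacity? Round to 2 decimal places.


K = S * (H - F) / (1 - F)
H - F = 0.36
1 - F = 0.63
K = 10 * 0.36 / 0.63
= 5.71


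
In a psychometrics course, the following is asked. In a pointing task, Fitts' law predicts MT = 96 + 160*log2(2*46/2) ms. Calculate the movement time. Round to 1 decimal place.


MT = 96 + 160 * log2(2*46/2)
2D/W = 46.0
log2(46.0) = 5.5236
MT = 96 + 160 * 5.5236
= 979.8 ms


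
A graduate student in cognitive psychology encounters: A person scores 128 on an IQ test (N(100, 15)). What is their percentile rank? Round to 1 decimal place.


z = (IQ - mean) / SD
z = (128 - 100) / 15 = 1.8667
Percentile = Phi(1.8667) * 100
Phi(1.8667) = 0.969028
= 96.9


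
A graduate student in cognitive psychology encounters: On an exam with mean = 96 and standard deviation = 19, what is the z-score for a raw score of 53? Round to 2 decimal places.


z = (X - mu) / sigma
= (53 - 96) / 19
= -43 / 19
= -2.26


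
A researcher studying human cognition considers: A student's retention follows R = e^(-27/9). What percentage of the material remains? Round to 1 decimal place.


R = e^(-t/S)
-t/S = -27/9 = -3.0
R = e^(-3.0) = 0.049787
Percentage = 0.049787 * 100
= 5.0


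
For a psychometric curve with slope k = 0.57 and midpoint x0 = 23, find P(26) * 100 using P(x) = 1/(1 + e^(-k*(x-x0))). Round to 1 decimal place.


P(x) = 1/(1 + e^(-0.57*(26 - 23)))
Exponent = -0.57 * 3 = -1.71
e^(-1.71) = 0.180866
P = 1/(1 + 0.180866) = 0.846836
Percentage = 84.7


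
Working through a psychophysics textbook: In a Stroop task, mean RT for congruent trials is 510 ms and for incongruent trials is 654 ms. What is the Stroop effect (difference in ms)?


Stroop effect = RT(incongruent) - RT(congruent)
= 654 - 510
= 144 ms


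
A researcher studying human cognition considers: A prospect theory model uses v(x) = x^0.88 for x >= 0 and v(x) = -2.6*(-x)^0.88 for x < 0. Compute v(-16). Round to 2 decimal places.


Since x = -16 < 0, use v(x) = -lambda*(-x)^alpha
(-x) = 16
16^0.88 = 11.4716
v(-16) = -2.6 * 11.4716
= -29.83


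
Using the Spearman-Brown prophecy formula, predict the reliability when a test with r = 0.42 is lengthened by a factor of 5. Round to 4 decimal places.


r_new = n*r / (1 + (n-1)*r)
Numerator = 5 * 0.42 = 2.1
Denominator = 1 + 4 * 0.42 = 2.68
r_new = 2.1 / 2.68
= 0.7836


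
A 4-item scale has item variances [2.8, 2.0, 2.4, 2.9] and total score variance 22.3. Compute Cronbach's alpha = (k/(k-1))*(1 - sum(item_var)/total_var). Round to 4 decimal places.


alpha = (k/(k-1)) * (1 - sum(s_i^2)/s_total^2)
sum(item variances) = 10.1
k/(k-1) = 4/3 = 1.333333
1 - 10.1/22.3 = 1 - 0.452915 = 0.547085
alpha = 1.333333 * 0.547085
= 0.7294


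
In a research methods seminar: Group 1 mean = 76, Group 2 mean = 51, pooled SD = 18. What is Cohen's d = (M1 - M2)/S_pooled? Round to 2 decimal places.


Cohen's d = (M1 - M2) / S_pooled
= (76 - 51) / 18
= 25 / 18
= 1.39


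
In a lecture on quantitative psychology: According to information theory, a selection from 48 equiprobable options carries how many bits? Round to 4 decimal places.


H = log2(n)
H = log2(48)
= 5.5850


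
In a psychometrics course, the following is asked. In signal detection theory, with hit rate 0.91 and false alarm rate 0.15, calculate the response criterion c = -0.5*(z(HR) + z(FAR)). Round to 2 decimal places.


c = -0.5 * (z(HR) + z(FAR))
z(0.91) = 1.3408
z(0.15) = -1.0364
c = -0.5 * (1.3408 + -1.0364)
= -0.5 * 0.3044
= -0.15


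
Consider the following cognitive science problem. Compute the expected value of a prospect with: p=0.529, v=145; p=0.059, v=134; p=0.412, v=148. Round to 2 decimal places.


EU = sum(p_i * v_i)
0.529 * 145 = 76.705
0.059 * 134 = 7.906
0.412 * 148 = 60.976
EU = 76.705 + 7.906 + 60.976
= 145.59


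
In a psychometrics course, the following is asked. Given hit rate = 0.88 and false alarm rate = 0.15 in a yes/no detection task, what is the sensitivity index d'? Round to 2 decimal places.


d' = z(HR) - z(FAR)
z(0.88) = 1.175
z(0.15) = -1.0364
d' = 1.175 - -1.0364
= 2.21


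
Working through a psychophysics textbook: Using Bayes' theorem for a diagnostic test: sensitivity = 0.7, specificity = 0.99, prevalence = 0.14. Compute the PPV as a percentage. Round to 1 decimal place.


PPV = (sens * prev) / (sens * prev + (1-spec) * (1-prev))
Numerator = 0.7 * 0.14 = 0.098
P(positive and no disease) = (1 - spec) * (1 - prev) = (1 - 0.99) * (1 - 0.14) = 0.0086
Denominator = 0.098 + 0.0086 = 0.1066
PPV = 0.098 / 0.1066 = 0.919325
As percentage = 91.9


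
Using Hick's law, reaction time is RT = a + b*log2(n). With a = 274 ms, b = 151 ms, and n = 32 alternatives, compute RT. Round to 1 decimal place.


RT = 274 + 151 * log2(32)
log2(32) = 5.0
RT = 274 + 151 * 5.0
= 274 + 755.0
= 1029.0 ms


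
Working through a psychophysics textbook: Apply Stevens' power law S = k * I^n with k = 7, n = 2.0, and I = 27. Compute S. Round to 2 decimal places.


S = 7 * 27^2.0
27^2.0 = 729.0
S = 7 * 729.0
= 5103.00


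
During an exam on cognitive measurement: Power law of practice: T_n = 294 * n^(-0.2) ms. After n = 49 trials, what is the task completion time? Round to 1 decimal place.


T_n = 294 * 49^(-0.2)
49^(-0.2) = 0.459157
T_n = 294 * 0.459157
= 135.0 ms


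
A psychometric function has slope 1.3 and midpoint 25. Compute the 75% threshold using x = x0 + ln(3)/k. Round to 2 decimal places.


At P = 0.75: 0.75 = 1/(1 + e^(-k*(x-x0)))
Solving: e^(-k*(x-x0)) = 1/3
x = x0 + ln(3)/k
ln(3) = 1.0986
x = 25 + 1.0986/1.3
= 25 + 0.8451
= 25.85


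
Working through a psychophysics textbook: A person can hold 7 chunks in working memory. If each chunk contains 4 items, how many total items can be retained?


Total items = chunks * items_per_chunk
= 7 * 4
= 28


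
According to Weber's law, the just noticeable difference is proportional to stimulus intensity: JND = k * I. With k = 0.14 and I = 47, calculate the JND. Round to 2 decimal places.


JND = k * I
JND = 0.14 * 47
= 6.58


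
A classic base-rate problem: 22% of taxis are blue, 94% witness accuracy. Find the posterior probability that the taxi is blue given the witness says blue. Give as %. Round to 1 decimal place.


P(blue | says blue) = P(says blue | blue)*P(blue) / [P(says blue | blue)*P(blue) + P(says blue | not blue)*P(not blue)]
Numerator = 0.94 * 0.22 = 0.2068
False identification = 0.06 * 0.78 = 0.0468
P = 0.2068 / (0.2068 + 0.0468)
= 0.2068 / 0.2536
As percentage = 81.5


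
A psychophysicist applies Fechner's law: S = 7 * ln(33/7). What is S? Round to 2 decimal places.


S = 7 * ln(33/7)
I/I0 = 4.714286
ln(4.714286) = 1.5506
S = 7 * 1.5506
= 10.85


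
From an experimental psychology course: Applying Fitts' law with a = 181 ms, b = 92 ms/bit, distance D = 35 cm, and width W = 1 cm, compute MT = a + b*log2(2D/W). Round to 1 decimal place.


MT = 181 + 92 * log2(2*35/1)
2D/W = 70.0
log2(70.0) = 6.1293
MT = 181 + 92 * 6.1293
= 744.9 ms


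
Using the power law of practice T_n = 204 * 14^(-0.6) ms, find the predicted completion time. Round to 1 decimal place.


T_n = 204 * 14^(-0.6)
14^(-0.6) = 0.205269
T_n = 204 * 0.205269
= 41.9 ms


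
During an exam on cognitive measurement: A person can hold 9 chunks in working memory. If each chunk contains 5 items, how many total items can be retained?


Total items = chunks * items_per_chunk
= 9 * 5
= 45


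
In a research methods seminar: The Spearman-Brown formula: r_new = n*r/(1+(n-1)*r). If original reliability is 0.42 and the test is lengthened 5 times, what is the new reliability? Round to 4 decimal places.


r_new = n*r / (1 + (n-1)*r)
Numerator = 5 * 0.42 = 2.1
Denominator = 1 + 4 * 0.42 = 2.68
r_new = 2.1 / 2.68
= 0.7836


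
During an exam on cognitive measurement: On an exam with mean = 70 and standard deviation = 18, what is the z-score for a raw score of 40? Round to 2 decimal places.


z = (X - mu) / sigma
= (40 - 70) / 18
= -30 / 18
= -1.67


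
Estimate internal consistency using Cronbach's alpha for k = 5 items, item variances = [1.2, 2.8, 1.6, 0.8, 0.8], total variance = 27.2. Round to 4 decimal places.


alpha = (k/(k-1)) * (1 - sum(s_i^2)/s_total^2)
sum(item variances) = 7.2
k/(k-1) = 5/4 = 1.25
1 - 7.2/27.2 = 1 - 0.264706 = 0.735294
alpha = 1.25 * 0.735294
= 0.9191


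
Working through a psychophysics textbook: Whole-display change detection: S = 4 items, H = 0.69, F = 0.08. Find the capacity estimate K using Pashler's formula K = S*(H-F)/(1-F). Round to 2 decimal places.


K = S * (H - F) / (1 - F)
H - F = 0.61
1 - F = 0.92
K = 4 * 0.61 / 0.92
= 2.65


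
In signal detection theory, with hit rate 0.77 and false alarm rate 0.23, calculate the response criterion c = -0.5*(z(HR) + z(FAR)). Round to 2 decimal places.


c = -0.5 * (z(HR) + z(FAR))
z(0.77) = 0.7388
z(0.23) = -0.7388
c = -0.5 * (0.7388 + -0.7388)
= -0.5 * 0.0
= 0.00


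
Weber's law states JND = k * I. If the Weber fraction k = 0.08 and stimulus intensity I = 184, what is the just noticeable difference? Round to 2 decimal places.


JND = k * I
JND = 0.08 * 184
= 14.72


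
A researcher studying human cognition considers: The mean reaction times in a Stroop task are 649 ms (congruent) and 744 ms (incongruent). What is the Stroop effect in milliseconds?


Stroop effect = RT(incongruent) - RT(congruent)
= 744 - 649
= 95 ms


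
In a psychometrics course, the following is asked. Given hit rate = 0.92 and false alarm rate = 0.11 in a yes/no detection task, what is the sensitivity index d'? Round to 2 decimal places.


d' = z(HR) - z(FAR)
z(0.92) = 1.4051
z(0.11) = -1.2265
d' = 1.4051 - -1.2265
= 2.63


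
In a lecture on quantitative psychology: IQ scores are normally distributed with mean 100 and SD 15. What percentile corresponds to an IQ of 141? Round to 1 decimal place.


z = (IQ - mean) / SD
z = (141 - 100) / 15 = 2.7333
Percentile = Phi(2.7333) * 100
Phi(2.7333) = 0.996865
= 99.7


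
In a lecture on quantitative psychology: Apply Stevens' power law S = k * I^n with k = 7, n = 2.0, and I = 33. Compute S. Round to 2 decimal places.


S = 7 * 33^2.0
33^2.0 = 1089.0
S = 7 * 1089.0
= 7623.00


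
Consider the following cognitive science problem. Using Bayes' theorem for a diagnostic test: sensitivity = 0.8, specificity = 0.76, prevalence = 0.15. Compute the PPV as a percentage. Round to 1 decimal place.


PPV = (sens * prev) / (sens * prev + (1-spec) * (1-prev))
Numerator = 0.8 * 0.15 = 0.12
P(positive and no disease) = (1 - spec) * (1 - prev) = (1 - 0.76) * (1 - 0.15) = 0.204
Denominator = 0.12 + 0.204 = 0.324
PPV = 0.12 / 0.324 = 0.37037
As percentage = 37.0


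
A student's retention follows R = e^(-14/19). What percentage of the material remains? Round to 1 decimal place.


R = e^(-t/S)
-t/S = -14/19 = -0.736842
R = e^(-0.736842) = 0.478623
Percentage = 0.478623 * 100
= 47.9


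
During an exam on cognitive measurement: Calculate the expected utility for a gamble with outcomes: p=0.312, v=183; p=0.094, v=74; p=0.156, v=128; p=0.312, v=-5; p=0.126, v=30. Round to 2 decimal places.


EU = sum(p_i * v_i)
0.312 * 183 = 57.096
0.094 * 74 = 6.956
0.156 * 128 = 19.968
0.312 * -5 = -1.56
0.126 * 30 = 3.78
EU = 57.096 + 6.956 + 19.968 + -1.56 + 3.78
= 86.24


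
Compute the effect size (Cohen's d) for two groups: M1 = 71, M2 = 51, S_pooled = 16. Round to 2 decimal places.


Cohen's d = (M1 - M2) / S_pooled
= (71 - 51) / 16
= 20 / 16
= 1.25


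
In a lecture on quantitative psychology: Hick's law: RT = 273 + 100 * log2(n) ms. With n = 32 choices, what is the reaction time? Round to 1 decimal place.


RT = 273 + 100 * log2(32)
log2(32) = 5.0
RT = 273 + 100 * 5.0
= 273 + 500.0
= 773.0 ms


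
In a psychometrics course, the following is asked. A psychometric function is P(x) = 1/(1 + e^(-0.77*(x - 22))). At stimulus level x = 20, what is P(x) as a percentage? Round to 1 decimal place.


P(x) = 1/(1 + e^(-0.77*(20 - 22)))
Exponent = -0.77 * -2 = 1.54
e^(1.54) = 4.66459
P = 1/(1 + 4.66459) = 0.176535
Percentage = 17.7


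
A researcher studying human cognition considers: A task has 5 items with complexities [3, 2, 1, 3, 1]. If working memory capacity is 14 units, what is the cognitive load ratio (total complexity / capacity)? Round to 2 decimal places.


Total complexity = 3 + 2 + 1 + 3 + 1 = 10
Load = total / capacity = 10 / 14
= 0.71


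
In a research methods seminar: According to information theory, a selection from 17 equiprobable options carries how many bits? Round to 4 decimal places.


H = log2(n)
H = log2(17)
= 4.0875


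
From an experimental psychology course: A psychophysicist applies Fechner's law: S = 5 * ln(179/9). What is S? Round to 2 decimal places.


S = 5 * ln(179/9)
I/I0 = 19.888889
ln(19.888889) = 2.9902
S = 5 * 2.9902
= 14.95


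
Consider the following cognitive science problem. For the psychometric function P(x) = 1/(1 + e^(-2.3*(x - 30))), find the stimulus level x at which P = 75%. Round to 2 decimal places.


At P = 0.75: 0.75 = 1/(1 + e^(-k*(x-x0)))
Solving: e^(-k*(x-x0)) = 1/3
x = x0 + ln(3)/k
ln(3) = 1.0986
x = 30 + 1.0986/2.3
= 30 + 0.4777
= 30.48


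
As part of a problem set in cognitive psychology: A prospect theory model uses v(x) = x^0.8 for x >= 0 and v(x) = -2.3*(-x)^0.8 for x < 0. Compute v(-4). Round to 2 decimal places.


Since x = -4 < 0, use v(x) = -lambda*(-x)^alpha
(-x) = 4
4^0.8 = 3.0314
v(-4) = -2.3 * 3.0314
= -6.97


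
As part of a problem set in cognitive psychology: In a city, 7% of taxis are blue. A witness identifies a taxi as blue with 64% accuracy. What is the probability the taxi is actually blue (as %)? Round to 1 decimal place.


P(blue | says blue) = P(says blue | blue)*P(blue) / [P(says blue | blue)*P(blue) + P(says blue | not blue)*P(not blue)]
Numerator = 0.64 * 0.07 = 0.0448
False identification = 0.36 * 0.93 = 0.3348
P = 0.0448 / (0.0448 + 0.3348)
= 0.0448 / 0.3796
As percentage = 11.8


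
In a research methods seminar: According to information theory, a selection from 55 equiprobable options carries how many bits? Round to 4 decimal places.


H = log2(n)
H = log2(55)
= 5.7814


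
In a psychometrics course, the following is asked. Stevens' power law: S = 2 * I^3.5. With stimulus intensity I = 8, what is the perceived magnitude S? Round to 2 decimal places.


S = 2 * 8^3.5
8^3.5 = 1448.1547
S = 2 * 1448.1547
= 2896.31


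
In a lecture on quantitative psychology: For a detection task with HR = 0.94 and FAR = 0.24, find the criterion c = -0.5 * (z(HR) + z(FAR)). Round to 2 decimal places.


c = -0.5 * (z(HR) + z(FAR))
z(0.94) = 1.5548
z(0.24) = -0.7063
c = -0.5 * (1.5548 + -0.7063)
= -0.5 * 0.8485
= -0.42


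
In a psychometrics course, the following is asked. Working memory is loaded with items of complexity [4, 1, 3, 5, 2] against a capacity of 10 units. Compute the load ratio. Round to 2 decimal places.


Total complexity = 4 + 1 + 3 + 5 + 2 = 15
Load = total / capacity = 15 / 10
= 1.50


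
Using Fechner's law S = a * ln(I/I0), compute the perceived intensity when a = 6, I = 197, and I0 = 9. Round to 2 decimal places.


S = 6 * ln(197/9)
I/I0 = 21.888889
ln(21.888889) = 3.086
S = 6 * 3.086
= 18.52


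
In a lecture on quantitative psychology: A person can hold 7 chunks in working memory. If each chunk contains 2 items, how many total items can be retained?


Total items = chunks * items_per_chunk
= 7 * 2
= 14


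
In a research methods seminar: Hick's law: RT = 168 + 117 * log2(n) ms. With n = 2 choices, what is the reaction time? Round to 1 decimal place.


RT = 168 + 117 * log2(2)
log2(2) = 1.0
RT = 168 + 117 * 1.0
= 168 + 117.0
= 285.0 ms


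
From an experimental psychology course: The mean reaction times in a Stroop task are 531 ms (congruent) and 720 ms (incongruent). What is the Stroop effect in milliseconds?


Stroop effect = RT(incongruent) - RT(congruent)
= 720 - 531
= 189 ms


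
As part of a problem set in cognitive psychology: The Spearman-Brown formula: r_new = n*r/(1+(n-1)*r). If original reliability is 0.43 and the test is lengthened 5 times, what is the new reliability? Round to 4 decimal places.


r_new = n*r / (1 + (n-1)*r)
Numerator = 5 * 0.43 = 2.15
Denominator = 1 + 4 * 0.43 = 2.72
r_new = 2.15 / 2.72
= 0.7904


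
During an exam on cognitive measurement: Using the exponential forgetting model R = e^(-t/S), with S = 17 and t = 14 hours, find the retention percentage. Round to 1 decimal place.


R = e^(-t/S)
-t/S = -14/17 = -0.823529
R = e^(-0.823529) = 0.43888
Percentage = 0.43888 * 100
= 43.9


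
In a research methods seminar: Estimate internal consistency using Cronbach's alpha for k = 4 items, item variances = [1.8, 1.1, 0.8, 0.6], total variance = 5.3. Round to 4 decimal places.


alpha = (k/(k-1)) * (1 - sum(s_i^2)/s_total^2)
sum(item variances) = 4.3
k/(k-1) = 4/3 = 1.333333
1 - 4.3/5.3 = 1 - 0.811321 = 0.188679
alpha = 1.333333 * 0.188679
= 0.2516


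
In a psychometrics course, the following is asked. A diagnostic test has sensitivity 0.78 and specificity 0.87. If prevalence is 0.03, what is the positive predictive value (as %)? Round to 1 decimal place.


PPV = (sens * prev) / (sens * prev + (1-spec) * (1-prev))
Numerator = 0.78 * 0.03 = 0.0234
P(positive and no disease) = (1 - spec) * (1 - prev) = (1 - 0.87) * (1 - 0.03) = 0.1261
Denominator = 0.0234 + 0.1261 = 0.1495
PPV = 0.0234 / 0.1495 = 0.156522
As percentage = 15.7


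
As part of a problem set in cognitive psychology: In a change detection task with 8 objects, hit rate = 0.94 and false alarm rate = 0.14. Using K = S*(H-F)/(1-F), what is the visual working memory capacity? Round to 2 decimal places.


K = S * (H - F) / (1 - F)
H - F = 0.8
1 - F = 0.86
K = 8 * 0.8 / 0.86
= 7.44


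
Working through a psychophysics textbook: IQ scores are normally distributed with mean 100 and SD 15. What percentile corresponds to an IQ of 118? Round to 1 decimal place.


z = (IQ - mean) / SD
z = (118 - 100) / 15 = 1.2
Percentile = Phi(1.2) * 100
Phi(1.2) = 0.88493
= 88.5


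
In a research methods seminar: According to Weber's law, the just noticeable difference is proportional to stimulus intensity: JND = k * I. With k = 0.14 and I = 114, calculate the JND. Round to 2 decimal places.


JND = k * I
JND = 0.14 * 114
= 15.96


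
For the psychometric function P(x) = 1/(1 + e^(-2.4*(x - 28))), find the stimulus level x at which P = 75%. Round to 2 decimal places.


At P = 0.75: 0.75 = 1/(1 + e^(-k*(x-x0)))
Solving: e^(-k*(x-x0)) = 1/3
x = x0 + ln(3)/k
ln(3) = 1.0986
x = 28 + 1.0986/2.4
= 28 + 0.4578
= 28.46


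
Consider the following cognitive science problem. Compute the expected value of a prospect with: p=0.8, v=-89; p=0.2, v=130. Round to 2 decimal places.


EU = sum(p_i * v_i)
0.8 * -89 = -71.2
0.2 * 130 = 26.0
EU = -71.2 + 26.0
= -45.20


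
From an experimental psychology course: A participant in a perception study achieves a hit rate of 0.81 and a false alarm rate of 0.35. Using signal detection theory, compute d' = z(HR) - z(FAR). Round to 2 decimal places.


d' = z(HR) - z(FAR)
z(0.81) = 0.8779
z(0.35) = -0.3853
d' = 0.8779 - -0.3853
= 1.26


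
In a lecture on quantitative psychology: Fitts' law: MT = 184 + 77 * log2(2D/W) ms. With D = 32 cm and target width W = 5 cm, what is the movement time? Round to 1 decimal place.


MT = 184 + 77 * log2(2*32/5)
2D/W = 12.8
log2(12.8) = 3.6781
MT = 184 + 77 * 3.6781
= 467.2 ms


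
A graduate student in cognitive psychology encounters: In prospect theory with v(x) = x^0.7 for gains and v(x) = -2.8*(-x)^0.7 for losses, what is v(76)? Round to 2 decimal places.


Since x = 76 >= 0, use v(x) = x^0.7
76^0.7 = 20.7286
v(76) = 20.73


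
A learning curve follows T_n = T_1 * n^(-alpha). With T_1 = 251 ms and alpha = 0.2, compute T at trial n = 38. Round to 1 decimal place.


T_n = 251 * 38^(-0.2)
38^(-0.2) = 0.483107
T_n = 251 * 0.483107
= 121.3 ms


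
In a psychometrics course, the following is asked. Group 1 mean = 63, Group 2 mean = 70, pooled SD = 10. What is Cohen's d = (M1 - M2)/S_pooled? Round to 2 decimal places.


Cohen's d = (M1 - M2) / S_pooled
= (63 - 70) / 10
= -7 / 10
= -0.70


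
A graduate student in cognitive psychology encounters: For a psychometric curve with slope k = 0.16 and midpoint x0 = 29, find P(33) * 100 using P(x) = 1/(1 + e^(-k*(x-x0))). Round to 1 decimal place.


P(x) = 1/(1 + e^(-0.16*(33 - 29)))
Exponent = -0.16 * 4 = -0.64
e^(-0.64) = 0.527292
P = 1/(1 + 0.527292) = 0.654754
Percentage = 65.5


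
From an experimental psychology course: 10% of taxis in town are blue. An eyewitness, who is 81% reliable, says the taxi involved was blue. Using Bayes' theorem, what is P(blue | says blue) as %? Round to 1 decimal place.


P(blue | says blue) = P(says blue | blue)*P(blue) / [P(says blue | blue)*P(blue) + P(says blue | not blue)*P(not blue)]
Numerator = 0.81 * 0.1 = 0.081
False identification = 0.19 * 0.9 = 0.171
P = 0.081 / (0.081 + 0.171)
= 0.081 / 0.252
As percentage = 32.1


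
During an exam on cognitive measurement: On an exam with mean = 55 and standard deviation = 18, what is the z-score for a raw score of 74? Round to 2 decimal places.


z = (X - mu) / sigma
= (74 - 55) / 18
= 19 / 18
= 1.06


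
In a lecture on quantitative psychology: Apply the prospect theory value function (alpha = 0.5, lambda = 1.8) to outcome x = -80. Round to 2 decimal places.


Since x = -80 < 0, use v(x) = -lambda*(-x)^alpha
(-x) = 80
80^0.5 = 8.9443
v(-80) = -1.8 * 8.9443
= -16.10


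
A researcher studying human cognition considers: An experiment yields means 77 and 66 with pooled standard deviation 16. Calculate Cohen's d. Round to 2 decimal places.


Cohen's d = (M1 - M2) / S_pooled
= (77 - 66) / 16
= 11 / 16
= 0.69


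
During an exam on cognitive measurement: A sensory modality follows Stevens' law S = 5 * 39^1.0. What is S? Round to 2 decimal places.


S = 5 * 39^1.0
39^1.0 = 39.0
S = 5 * 39.0
= 195.00


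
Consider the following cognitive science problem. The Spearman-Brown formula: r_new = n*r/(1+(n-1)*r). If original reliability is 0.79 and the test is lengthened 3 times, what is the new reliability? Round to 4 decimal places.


r_new = n*r / (1 + (n-1)*r)
Numerator = 3 * 0.79 = 2.37
Denominator = 1 + 2 * 0.79 = 2.58
r_new = 2.37 / 2.58
= 0.9186


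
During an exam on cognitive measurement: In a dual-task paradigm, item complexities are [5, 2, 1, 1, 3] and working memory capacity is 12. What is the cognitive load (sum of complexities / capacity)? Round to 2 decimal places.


Total complexity = 5 + 2 + 1 + 1 + 3 = 12
Load = total / capacity = 12 / 12
= 1.00


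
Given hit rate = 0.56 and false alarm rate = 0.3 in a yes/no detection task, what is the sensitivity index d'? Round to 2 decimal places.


d' = z(HR) - z(FAR)
z(0.56) = 0.151
z(0.3) = -0.5244
d' = 0.151 - -0.5244
= 0.68


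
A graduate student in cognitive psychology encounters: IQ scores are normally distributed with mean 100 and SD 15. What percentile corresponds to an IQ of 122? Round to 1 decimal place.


z = (IQ - mean) / SD
z = (122 - 100) / 15 = 1.4667
Percentile = Phi(1.4667) * 100
Phi(1.4667) = 0.928771
= 92.9


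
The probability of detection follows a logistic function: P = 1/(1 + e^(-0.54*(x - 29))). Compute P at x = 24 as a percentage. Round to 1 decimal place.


P(x) = 1/(1 + e^(-0.54*(24 - 29)))
Exponent = -0.54 * -5 = 2.7
e^(2.7) = 14.879732
P = 1/(1 + 14.879732) = 0.062973
Percentage = 6.3


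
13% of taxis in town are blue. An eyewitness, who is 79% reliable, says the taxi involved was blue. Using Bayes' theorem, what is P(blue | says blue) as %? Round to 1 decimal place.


P(blue | says blue) = P(says blue | blue)*P(blue) / [P(says blue | blue)*P(blue) + P(says blue | not blue)*P(not blue)]
Numerator = 0.79 * 0.13 = 0.1027
False identification = 0.21 * 0.87 = 0.1827
P = 0.1027 / (0.1027 + 0.1827)
= 0.1027 / 0.2854
As percentage = 36.0


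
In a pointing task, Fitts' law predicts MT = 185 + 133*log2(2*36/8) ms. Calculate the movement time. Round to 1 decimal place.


MT = 185 + 133 * log2(2*36/8)
2D/W = 9.0
log2(9.0) = 3.1699
MT = 185 + 133 * 3.1699
= 606.6 ms


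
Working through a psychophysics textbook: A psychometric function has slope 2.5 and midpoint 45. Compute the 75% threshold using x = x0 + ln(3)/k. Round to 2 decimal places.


At P = 0.75: 0.75 = 1/(1 + e^(-k*(x-x0)))
Solving: e^(-k*(x-x0)) = 1/3
x = x0 + ln(3)/k
ln(3) = 1.0986
x = 45 + 1.0986/2.5
= 45 + 0.4394
= 45.44


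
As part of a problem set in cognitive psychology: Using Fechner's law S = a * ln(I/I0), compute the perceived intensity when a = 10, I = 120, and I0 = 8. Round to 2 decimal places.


S = 10 * ln(120/8)
I/I0 = 15.0
ln(15.0) = 2.7081
S = 10 * 2.7081
= 27.08


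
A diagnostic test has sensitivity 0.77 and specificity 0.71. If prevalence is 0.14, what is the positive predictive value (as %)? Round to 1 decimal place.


PPV = (sens * prev) / (sens * prev + (1-spec) * (1-prev))
Numerator = 0.77 * 0.14 = 0.1078
P(positive and no disease) = (1 - spec) * (1 - prev) = (1 - 0.71) * (1 - 0.14) = 0.2494
Denominator = 0.1078 + 0.2494 = 0.3572
PPV = 0.1078 / 0.3572 = 0.301792
As percentage = 30.2


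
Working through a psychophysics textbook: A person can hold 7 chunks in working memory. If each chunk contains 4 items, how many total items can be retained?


Total items = chunks * items_per_chunk
= 7 * 4
= 28


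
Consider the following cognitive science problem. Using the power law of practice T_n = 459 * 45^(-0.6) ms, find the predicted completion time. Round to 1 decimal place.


T_n = 459 * 45^(-0.6)
45^(-0.6) = 0.101876
T_n = 459 * 0.101876
= 46.8 ms


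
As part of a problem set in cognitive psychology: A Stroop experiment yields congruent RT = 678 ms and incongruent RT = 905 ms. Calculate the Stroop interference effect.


Stroop effect = RT(incongruent) - RT(congruent)
= 905 - 678
= 227 ms


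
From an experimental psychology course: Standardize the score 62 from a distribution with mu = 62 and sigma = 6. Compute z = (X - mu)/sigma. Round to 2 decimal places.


z = (X - mu) / sigma
= (62 - 62) / 6
= 0 / 6
= 0.00


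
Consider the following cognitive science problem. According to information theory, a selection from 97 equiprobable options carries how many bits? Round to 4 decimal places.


H = log2(n)
H = log2(97)
= 6.5999


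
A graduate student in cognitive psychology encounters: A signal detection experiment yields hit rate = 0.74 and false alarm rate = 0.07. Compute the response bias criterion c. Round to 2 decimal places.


c = -0.5 * (z(HR) + z(FAR))
z(0.74) = 0.6433
z(0.07) = -1.4758
c = -0.5 * (0.6433 + -1.4758)
= -0.5 * -0.8325
= 0.42
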